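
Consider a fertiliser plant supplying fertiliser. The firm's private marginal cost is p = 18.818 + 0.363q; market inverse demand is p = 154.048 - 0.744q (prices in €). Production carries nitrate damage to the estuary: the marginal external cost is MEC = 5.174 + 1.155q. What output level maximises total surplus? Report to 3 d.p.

q* = 57.496

Social marginal cost = private MC + MEC = 23.992 + 1.518q.
Set SMC = demand: 23.992 + 1.518q = 154.048 - 0.744q → q* = 57.4960.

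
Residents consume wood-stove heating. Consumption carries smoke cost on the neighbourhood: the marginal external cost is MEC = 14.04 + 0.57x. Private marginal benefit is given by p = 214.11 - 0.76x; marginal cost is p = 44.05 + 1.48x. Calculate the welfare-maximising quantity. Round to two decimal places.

Social marginal benefit = demand − MEC = 200.07 - 1.33x.
Set SMB = MC: 200.07 - 1.33x = 44.05 + 1.48x → x* = 55.5231.

x* = 55.52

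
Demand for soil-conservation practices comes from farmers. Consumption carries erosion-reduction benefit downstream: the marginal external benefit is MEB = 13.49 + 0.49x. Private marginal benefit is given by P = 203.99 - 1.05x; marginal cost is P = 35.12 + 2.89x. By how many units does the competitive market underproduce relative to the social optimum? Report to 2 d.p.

10.00 units

Market equilibrium (private): 35.12 + 2.89x = 203.99 - 1.05x → x_m = 42.8604.
Social marginal benefit = demand + MEB = 217.48 - 0.56x.
Set SMB = MC: 217.48 - 0.56x = 35.12 + 2.89x → x* = 52.8580.
Gap = |42.8604 − 52.8580| = 9.9976.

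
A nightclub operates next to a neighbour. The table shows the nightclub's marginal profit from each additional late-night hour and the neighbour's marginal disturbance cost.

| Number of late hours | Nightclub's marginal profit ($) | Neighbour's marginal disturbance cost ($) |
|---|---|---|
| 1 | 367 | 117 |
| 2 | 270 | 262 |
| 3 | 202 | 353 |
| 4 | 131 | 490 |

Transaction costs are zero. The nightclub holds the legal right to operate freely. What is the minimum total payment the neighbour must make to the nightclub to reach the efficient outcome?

$333

Left alone the nightclub would choose level 4 (marginal profit stays positive).
Efficient level: k* = 2 (marginal profit ≥ marginal disturbance cost through 2).
The neighbour must at least cover the nightclub's forgone profit from cutting 4→2: 202 + 131 = 333.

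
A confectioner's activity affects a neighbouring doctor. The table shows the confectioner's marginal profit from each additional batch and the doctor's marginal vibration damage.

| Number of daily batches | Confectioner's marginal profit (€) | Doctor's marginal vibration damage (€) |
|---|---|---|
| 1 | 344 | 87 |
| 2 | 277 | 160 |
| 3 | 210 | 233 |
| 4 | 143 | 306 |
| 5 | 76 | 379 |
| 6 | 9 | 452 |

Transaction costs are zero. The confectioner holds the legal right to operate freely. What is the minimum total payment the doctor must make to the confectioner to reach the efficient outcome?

€438

Left alone the confectioner would choose level 6 (marginal profit stays positive).
Efficient level: k* = 2 (marginal profit ≥ marginal vibration damage through 2).
The doctor must at least cover the confectioner's forgone profit from cutting 6→2: 210 + 143 + 76 + 9 = 438.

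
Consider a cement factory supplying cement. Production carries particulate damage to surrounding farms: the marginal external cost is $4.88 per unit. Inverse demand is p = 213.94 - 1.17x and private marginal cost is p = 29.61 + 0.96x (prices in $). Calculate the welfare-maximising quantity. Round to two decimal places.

x* = 84.25

Social marginal cost = private MC + MEC = 34.49 + 0.96x.
Set SMC = demand: 34.49 + 0.96x = 213.94 - 1.17x → x* = 84.2488.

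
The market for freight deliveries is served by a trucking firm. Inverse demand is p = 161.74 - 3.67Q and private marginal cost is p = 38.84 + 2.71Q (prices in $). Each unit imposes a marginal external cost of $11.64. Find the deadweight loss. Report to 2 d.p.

DWL = $10.62

Market equilibrium (private): 38.84 + 2.71Q = 161.74 - 3.67Q → Q_m = 19.2633.
Social marginal cost = private MC + MEC = 50.48 + 2.71Q.
Set SMC = demand: 50.48 + 2.71Q = 161.74 - 3.67Q → Q* = 17.4389.
The welfare-loss triangle has base |Q_m − Q*| and height MEC(Q_m) (the vertical gap between SMC and demand is zero at Q* and MEC at Q_m).
DWL = ½ × 1.8244 × 11.6400 = 10.6180.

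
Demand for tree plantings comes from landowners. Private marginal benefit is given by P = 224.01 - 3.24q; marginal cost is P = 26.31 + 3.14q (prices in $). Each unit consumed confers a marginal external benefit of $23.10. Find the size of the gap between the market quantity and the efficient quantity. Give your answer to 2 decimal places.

Market equilibrium (private): 26.31 + 3.14q = 224.01 - 3.24q → q_m = 30.9875.
Social marginal benefit = demand + MEB = 247.11 - 3.24q.
Set SMB = MC: 247.11 - 3.24q = 26.31 + 3.14q → q* = 34.6082.
Gap = |30.9875 − 34.6082| = 3.6207.

3.62 units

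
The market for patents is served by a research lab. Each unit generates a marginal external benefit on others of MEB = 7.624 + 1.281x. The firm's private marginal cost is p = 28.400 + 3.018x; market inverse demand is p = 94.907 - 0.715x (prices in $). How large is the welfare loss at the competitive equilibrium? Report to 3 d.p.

Market equilibrium (private): 28.400 + 3.018x = 94.907 - 0.715x → x_m = 17.8160.
Social marginal cost = private MC − MEB = 20.776 + 1.737x.
Set SMC = demand: 20.776 + 1.737x = 94.907 - 0.715x → x* = 30.2329.
Between x* and x_m the wedge demand − SMC runs linearly from 0 to MEB(x_m), so the loss is a triangle.
DWL = ½ × 12.4169 × 30.4463 = 189.0243.

DWL = $189.024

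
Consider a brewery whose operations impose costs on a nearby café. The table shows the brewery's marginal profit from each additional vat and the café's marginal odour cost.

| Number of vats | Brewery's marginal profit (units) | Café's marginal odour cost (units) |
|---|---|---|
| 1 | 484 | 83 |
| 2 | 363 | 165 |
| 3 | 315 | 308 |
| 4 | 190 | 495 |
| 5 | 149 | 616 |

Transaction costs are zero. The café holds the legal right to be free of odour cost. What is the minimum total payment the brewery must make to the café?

556

Efficient level: marginal profit ≥ marginal odour cost through level 3, so k* = 3.
With the café holding the right, the brewery must at least compensate total damage at k*: 83 + 165 + 308 = 556.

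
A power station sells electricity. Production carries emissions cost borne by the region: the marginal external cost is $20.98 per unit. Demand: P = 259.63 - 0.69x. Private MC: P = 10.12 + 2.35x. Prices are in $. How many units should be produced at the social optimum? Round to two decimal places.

Social marginal cost = private MC + MEC = 31.10 + 2.35x.
Set SMC = demand: 31.10 + 2.35x = 259.63 - 0.69x → x* = 75.1743.

x* = 75.17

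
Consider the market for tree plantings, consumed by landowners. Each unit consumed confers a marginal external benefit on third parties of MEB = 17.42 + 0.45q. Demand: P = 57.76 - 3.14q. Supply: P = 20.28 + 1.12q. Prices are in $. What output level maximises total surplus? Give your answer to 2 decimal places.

Social marginal benefit = demand + MEB = 75.18 - 2.69q.
Set SMB = MC: 75.18 - 2.69q = 20.28 + 1.12q → q* = 14.4094.

q* = 14.41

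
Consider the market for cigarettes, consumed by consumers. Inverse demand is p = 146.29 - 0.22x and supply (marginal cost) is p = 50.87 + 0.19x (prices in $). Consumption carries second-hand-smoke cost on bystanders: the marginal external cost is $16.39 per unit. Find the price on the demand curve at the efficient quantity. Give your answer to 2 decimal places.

Social marginal benefit = demand − MEC = 129.90 - 0.22x.
Set SMB = MC: 129.90 - 0.22x = 50.87 + 0.19x → x* = 192.7561.
Consumer price on the demand curve at x*: 146.29 − 0.22×192.7561 = 103.8837.

P = $103.88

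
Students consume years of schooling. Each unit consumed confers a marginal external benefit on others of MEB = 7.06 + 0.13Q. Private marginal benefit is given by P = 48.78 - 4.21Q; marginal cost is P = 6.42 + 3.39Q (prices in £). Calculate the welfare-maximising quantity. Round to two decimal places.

Social marginal benefit = demand + MEB = 55.84 - 4.08Q.
Set SMB = MC: 55.84 - 4.08Q = 6.42 + 3.39Q → Q* = 6.6158.

Q* = 6.62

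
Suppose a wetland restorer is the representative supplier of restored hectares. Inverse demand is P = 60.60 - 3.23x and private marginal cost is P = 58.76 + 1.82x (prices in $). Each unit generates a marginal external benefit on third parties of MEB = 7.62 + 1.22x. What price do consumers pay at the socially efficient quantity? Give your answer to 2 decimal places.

Social marginal cost = private MC − MEB = 51.14 + 0.60x.
Set SMC = demand: 51.14 + 0.60x = 60.60 - 3.23x → x* = 2.4700.
Consumer price on the demand curve at x*: 60.60 − 3.23×2.4700 = 52.6219.

P = $52.62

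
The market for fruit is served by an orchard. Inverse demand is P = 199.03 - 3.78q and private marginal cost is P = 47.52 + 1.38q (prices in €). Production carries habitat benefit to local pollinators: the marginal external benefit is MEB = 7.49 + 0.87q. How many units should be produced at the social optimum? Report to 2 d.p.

q* = 37.06

Social marginal cost = private MC − MEB = 40.03 + 0.51q.
Set SMC = demand: 40.03 + 0.51q = 199.03 - 3.78q → q* = 37.0629.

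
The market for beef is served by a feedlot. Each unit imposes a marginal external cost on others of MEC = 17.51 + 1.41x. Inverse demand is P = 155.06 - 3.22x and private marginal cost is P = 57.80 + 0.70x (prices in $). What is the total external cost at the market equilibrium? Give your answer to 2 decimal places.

$868.44

Market equilibrium (private): 57.80 + 0.70x = 155.06 - 3.22x → x_m = 24.8112.
Total external cost = ∫₀^{x_m} (17.51 + 1.41x) dx = 17.51×24.8112 + ½×1.41×24.8112² = 868.4390.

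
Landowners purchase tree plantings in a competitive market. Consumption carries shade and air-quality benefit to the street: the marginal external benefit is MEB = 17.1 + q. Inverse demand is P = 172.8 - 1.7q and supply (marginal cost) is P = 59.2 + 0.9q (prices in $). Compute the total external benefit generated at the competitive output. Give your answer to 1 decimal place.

Market equilibrium (private): 59.2 + 0.9q = 172.8 - 1.7q → q_m = 43.6923.
Total external benefit = ∫₀^{q_m} (17.1 + 1.0q) dq = 17.1×43.6923 + ½×1.0×43.6923² = 1701.6469.

$1701.6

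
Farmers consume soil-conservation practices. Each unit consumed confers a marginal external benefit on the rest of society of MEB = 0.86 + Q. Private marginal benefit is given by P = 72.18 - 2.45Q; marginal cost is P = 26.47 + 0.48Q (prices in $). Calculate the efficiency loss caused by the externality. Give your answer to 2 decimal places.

DWL = $70.20

Market equilibrium (private): 26.47 + 0.48Q = 72.18 - 2.45Q → Q_m = 15.6007.
Social marginal benefit = demand + MEB = 73.04 - 1.45Q.
Set SMB = MC: 73.04 - 1.45Q = 26.47 + 0.48Q → Q* = 24.1295.
The welfare-loss triangle has base |Q_m − Q*| and height MEB(Q_m) (the vertical gap between SMB and MC is zero at Q* and MEB at Q_m).
DWL = ½ × 8.5288 × 16.4607 = 70.1950.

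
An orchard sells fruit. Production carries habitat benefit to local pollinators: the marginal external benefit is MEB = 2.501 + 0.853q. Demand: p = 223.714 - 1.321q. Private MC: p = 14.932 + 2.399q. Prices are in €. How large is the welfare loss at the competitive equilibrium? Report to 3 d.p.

DWL = €442.559

Market equilibrium (private): 14.932 + 2.399q = 223.714 - 1.321q → q_m = 56.1242.
Social marginal cost = private MC − MEB = 12.431 + 1.546q.
Set SMC = demand: 12.431 + 1.546q = 223.714 - 1.321q → q* = 73.6948.
Height of the DWL triangle at q_m is demand(q_m) − SMC(q_m) = MEB(q_m) = 50.3749.
DWL = ½ × 17.5706 × 50.3749 = 442.5586.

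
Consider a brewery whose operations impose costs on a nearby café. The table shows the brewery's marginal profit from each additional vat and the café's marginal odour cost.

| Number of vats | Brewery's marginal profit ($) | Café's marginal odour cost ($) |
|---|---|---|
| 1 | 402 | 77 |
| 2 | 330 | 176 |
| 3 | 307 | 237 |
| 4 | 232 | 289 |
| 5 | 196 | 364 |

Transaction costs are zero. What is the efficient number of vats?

3

Bargaining reaches the level where marginal profit last exceeds marginal odour cost.
That holds through level 3 (307 ≥ 237) but not at 4 (232 < 289).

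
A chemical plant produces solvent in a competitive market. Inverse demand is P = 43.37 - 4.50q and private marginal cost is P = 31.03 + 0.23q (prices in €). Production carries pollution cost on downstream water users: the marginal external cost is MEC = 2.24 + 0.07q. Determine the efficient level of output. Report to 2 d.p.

Social marginal cost = private MC + MEC = 33.27 + 0.30q.
Set SMC = demand: 33.27 + 0.30q = 43.37 - 4.50q → q* = 2.1042.

q* = 2.10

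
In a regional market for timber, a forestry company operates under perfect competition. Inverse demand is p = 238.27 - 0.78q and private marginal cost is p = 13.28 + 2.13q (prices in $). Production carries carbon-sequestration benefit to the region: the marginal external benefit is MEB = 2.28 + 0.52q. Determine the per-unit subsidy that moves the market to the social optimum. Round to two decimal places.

subsidy = $51.73 per unit

Social marginal cost = private MC − MEB = 11.00 + 1.61q.
Set SMC = demand: 11.00 + 1.61q = 238.27 - 0.78q → q* = 95.0921.
The Pigouvian subsidy equals MEB at q*: 2.28 + 0.52×95.0921 = 51.7279.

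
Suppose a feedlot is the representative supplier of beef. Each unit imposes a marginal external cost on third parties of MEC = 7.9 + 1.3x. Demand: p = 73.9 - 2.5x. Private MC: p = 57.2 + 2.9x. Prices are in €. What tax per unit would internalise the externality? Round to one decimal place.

tax = €9.6 per unit

Social marginal cost = private MC + MEC = 65.1 + 4.2x.
Set SMC = demand: 65.1 + 4.2x = 73.9 - 2.5x → x* = 1.3134.
The Pigouvian tax equals MEC at x*: 7.9 + 1.3×1.3134 = 9.6074.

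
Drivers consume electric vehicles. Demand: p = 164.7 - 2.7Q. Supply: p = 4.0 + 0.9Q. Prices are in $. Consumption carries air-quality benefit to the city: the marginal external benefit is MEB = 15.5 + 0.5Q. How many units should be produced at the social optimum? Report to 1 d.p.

Q* = 56.8

Social marginal benefit = demand + MEB = 180.2 - 2.2Q.
Set SMB = MC: 180.2 - 2.2Q = 4.0 + 0.9Q → Q* = 56.8387.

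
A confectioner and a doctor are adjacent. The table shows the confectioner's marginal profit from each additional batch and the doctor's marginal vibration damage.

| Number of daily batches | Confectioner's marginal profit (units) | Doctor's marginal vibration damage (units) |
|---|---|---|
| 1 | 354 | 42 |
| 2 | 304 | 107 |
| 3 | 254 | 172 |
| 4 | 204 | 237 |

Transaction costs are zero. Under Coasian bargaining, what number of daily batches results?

3

Bargaining reaches the level where marginal profit last exceeds marginal vibration damage.
That holds through level 3 (254 ≥ 172) but not at 4 (204 < 237).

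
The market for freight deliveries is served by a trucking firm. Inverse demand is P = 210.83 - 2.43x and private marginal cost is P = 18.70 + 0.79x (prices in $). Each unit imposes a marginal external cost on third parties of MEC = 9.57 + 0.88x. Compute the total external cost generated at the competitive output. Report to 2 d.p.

Market equilibrium (private): 18.70 + 0.79x = 210.83 - 2.43x → x_m = 59.6677.
Total external cost = ∫₀^{x_m} (9.57 + 0.88x) dx = 9.57×59.6677 + ½×0.88×59.6677² = 2137.5230.

$2137.52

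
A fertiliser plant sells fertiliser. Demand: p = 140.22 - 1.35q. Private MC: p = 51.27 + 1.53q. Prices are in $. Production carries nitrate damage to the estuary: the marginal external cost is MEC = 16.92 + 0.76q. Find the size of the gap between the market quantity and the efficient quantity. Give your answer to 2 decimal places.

11.10 units

Market equilibrium (private): 51.27 + 1.53q = 140.22 - 1.35q → q_m = 30.8854.
Social marginal cost = private MC + MEC = 68.19 + 2.29q.
Set SMC = demand: 68.19 + 2.29q = 140.22 - 1.35q → q* = 19.7885.
Gap = |30.8854 − 19.7885| = 11.0969.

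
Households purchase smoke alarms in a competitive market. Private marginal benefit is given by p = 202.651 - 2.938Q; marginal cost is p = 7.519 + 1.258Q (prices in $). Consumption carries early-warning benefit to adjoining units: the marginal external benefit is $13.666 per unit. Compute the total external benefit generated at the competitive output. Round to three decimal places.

Market equilibrium (private): 7.519 + 1.258Q = 202.651 - 2.938Q → Q_m = 46.5043.
Total external benefit = MEB × Q_m = 13.666 × 46.5043 = 635.5278.

$635.528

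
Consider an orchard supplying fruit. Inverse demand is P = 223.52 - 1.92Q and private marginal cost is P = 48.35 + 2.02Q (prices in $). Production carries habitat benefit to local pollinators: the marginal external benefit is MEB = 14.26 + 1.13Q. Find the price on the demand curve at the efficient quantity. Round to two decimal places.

P = $94.09

Social marginal cost = private MC − MEB = 34.09 + 0.89Q.
Set SMC = demand: 34.09 + 0.89Q = 223.52 - 1.92Q → Q* = 67.4128.
Consumer price on the demand curve at Q*: 223.52 − 1.92×67.4128 = 94.0874.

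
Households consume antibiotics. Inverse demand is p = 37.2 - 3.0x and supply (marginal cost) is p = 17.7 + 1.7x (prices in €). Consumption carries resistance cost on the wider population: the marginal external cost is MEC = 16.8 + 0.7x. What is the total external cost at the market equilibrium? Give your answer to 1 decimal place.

€75.7

Market equilibrium (private): 17.7 + 1.7x = 37.2 - 3.0x → x_m = 4.1489.
Total external cost = ∫₀^{x_m} (16.8 + 0.7x) dx = 16.8×4.1489 + ½×0.7×4.1489² = 75.7262.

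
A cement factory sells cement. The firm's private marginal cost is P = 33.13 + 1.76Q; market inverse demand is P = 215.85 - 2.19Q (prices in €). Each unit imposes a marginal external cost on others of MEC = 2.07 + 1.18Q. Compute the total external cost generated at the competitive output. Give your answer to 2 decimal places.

Market equilibrium (private): 33.13 + 1.76Q = 215.85 - 2.19Q → Q_m = 46.2582.
Total external cost = ∫₀^{Q_m} (2.07 + 1.18Q) dQ = 2.07×46.2582 + ½×1.18×46.2582² = 1358.2489.

€1358.25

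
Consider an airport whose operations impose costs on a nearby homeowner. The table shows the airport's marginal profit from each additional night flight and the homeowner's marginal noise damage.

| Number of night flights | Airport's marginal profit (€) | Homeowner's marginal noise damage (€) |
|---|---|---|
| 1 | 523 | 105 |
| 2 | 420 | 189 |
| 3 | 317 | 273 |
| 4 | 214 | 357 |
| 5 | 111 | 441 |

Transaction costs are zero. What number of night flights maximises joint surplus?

3

Bargaining reaches the level where marginal profit last exceeds marginal noise damage.
That holds through level 3 (317 ≥ 273) but not at 4 (214 < 357).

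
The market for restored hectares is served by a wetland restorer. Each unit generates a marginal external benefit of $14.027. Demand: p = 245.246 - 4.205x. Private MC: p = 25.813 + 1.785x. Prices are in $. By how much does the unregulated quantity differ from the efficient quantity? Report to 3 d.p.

Market equilibrium (private): 25.813 + 1.785x = 245.246 - 4.205x → x_m = 36.6332.
Social marginal cost = private MC − MEB = 11.786 + 1.785x.
Set SMC = demand: 11.786 + 1.785x = 245.246 - 4.205x → x* = 38.9750.
Gap = |36.6332 − 38.9750| = 2.3418.

2.342 units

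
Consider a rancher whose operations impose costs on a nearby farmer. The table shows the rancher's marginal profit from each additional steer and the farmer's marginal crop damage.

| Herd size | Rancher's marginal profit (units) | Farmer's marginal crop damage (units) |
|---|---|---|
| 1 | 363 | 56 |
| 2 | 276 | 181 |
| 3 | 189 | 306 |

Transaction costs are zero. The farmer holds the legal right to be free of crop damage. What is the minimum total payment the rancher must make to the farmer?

237

Efficient level: marginal profit ≥ marginal crop damage through level 2, so k* = 2.
With the farmer holding the right, the rancher must at least compensate total damage at k*: 56 + 181 = 237.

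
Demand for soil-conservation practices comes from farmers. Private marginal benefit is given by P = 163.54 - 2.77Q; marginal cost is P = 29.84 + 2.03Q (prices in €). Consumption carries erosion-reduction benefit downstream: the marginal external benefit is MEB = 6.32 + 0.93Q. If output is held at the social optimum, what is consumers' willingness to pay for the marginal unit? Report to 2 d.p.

Social marginal benefit = demand + MEB = 169.86 - 1.84Q.
Set SMB = MC: 169.86 - 1.84Q = 29.84 + 2.03Q → Q* = 36.1809.
Consumer price on the demand curve at Q*: 163.54 − 2.77×36.1809 = 63.3189.

P = €63.32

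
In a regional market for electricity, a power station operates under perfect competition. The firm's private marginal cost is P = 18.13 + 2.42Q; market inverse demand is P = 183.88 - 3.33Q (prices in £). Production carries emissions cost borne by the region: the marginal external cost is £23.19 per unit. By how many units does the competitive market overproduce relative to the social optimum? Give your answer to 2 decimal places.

4.03 units

Market equilibrium (private): 18.13 + 2.42Q = 183.88 - 3.33Q → Q_m = 28.8261.
Social marginal cost = private MC + MEC = 41.32 + 2.42Q.
Set SMC = demand: 41.32 + 2.42Q = 183.88 - 3.33Q → Q* = 24.7930.
Gap = |28.8261 − 24.7930| = 4.0331.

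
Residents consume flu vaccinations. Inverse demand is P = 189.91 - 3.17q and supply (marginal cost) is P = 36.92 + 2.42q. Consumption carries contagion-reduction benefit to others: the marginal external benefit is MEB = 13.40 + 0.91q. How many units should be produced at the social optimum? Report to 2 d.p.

q* = 35.55

Social marginal benefit = demand + MEB = 203.31 - 2.26q.
Set SMB = MC: 203.31 - 2.26q = 36.92 + 2.42q → q* = 35.5534.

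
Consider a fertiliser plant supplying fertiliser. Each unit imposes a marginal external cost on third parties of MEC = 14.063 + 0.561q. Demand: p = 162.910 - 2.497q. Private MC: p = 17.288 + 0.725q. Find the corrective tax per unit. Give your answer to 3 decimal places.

Social marginal cost = private MC + MEC = 31.351 + 1.286q.
Set SMC = demand: 31.351 + 1.286q = 162.910 - 2.497q → q* = 34.7764.
The Pigouvian tax equals MEC at q*: 14.063 + 0.561×34.7764 = 33.5726.

tax = 33.573 per unit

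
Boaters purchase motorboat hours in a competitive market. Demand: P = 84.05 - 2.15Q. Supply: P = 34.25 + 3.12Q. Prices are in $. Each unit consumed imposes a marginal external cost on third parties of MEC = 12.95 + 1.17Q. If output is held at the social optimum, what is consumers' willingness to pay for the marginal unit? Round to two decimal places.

P = $71.75

Social marginal benefit = demand − MEC = 71.10 - 3.32Q.
Set SMB = MC: 71.10 - 3.32Q = 34.25 + 3.12Q → Q* = 5.7220.
Consumer price on the demand curve at Q*: 84.05 − 2.15×5.7220 = 71.7477.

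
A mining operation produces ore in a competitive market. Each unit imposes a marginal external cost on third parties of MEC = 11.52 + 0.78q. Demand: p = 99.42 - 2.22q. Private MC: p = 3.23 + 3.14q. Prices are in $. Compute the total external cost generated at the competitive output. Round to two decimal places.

Market equilibrium (private): 3.23 + 3.14q = 99.42 - 2.22q → q_m = 17.9459.
Total external cost = ∫₀^{q_m} (11.52 + 0.78q) dq = 11.52×17.9459 + ½×0.78×17.9459² = 332.3383.

$332.34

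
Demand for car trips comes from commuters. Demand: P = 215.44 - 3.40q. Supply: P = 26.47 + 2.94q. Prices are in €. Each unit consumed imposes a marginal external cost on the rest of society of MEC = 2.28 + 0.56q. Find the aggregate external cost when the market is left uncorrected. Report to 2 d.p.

€316.71

Market equilibrium (private): 26.47 + 2.94q = 215.44 - 3.40q → q_m = 29.8060.
Total external cost = ∫₀^{q_m} (2.28 + 0.56q) dq = 2.28×29.8060 + ½×0.56×29.8060² = 316.7090.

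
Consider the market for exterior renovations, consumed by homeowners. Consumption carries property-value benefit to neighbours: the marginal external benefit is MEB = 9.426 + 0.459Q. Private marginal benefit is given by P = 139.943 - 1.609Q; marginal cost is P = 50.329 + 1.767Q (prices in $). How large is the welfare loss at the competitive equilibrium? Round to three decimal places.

Market equilibrium (private): 50.329 + 1.767Q = 139.943 - 1.609Q → Q_m = 26.5444.
Social marginal benefit = demand + MEB = 149.369 - 1.150Q.
Set SMB = MC: 149.369 - 1.150Q = 50.329 + 1.767Q → Q* = 33.9527.
Between Q* and Q_m the wedge SMB − MC runs linearly from 0 to MEB(Q_m), so the loss is a triangle.
DWL = ½ × 7.4083 × 21.6099 = 80.0463.

DWL = $80.046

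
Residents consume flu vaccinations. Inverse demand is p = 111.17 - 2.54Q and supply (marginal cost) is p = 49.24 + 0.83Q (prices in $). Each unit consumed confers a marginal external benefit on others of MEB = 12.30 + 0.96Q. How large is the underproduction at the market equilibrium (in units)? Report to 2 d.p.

12.42 units

Market equilibrium (private): 49.24 + 0.83Q = 111.17 - 2.54Q → Q_m = 18.3769.
Social marginal benefit = demand + MEB = 123.47 - 1.58Q.
Set SMB = MC: 123.47 - 1.58Q = 49.24 + 0.83Q → Q* = 30.8008.
Gap = |18.3769 − 30.8008| = 12.4239.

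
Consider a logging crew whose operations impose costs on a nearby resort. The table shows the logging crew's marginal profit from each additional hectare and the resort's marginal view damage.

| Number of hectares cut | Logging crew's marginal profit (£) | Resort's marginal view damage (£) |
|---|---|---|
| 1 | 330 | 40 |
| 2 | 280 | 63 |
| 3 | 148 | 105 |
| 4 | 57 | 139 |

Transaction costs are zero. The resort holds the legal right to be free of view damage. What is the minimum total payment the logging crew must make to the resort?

£208

Efficient level: marginal profit ≥ marginal view damage through level 3, so k* = 3.
With the resort holding the right, the logging crew must at least compensate total damage at k*: 40 + 63 + 105 = 208.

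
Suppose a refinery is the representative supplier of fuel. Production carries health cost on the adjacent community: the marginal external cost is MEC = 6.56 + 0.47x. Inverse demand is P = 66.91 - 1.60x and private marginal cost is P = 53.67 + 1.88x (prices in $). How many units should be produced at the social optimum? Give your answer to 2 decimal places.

x* = 1.69

Social marginal cost = private MC + MEC = 60.23 + 2.35x.
Set SMC = demand: 60.23 + 2.35x = 66.91 - 1.60x → x* = 1.6911.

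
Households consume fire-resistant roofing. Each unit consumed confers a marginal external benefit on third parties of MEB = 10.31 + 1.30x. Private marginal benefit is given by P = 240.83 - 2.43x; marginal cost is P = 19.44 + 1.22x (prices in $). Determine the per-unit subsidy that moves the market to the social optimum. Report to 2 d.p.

Social marginal benefit = demand + MEB = 251.14 - 1.13x.
Set SMB = MC: 251.14 - 1.13x = 19.44 + 1.22x → x* = 98.5957.
The Pigouvian subsidy equals MEB at x*: 10.31 + 1.30×98.5957 = 138.4844.

subsidy = $138.48 per unit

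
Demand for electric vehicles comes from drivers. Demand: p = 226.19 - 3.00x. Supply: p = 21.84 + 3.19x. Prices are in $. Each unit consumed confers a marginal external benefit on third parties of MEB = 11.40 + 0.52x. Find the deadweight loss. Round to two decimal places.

DWL = $71.96

Market equilibrium (private): 21.84 + 3.19x = 226.19 - 3.00x → x_m = 33.0129.
Social marginal benefit = demand + MEB = 237.59 - 2.48x.
Set SMB = MC: 237.59 - 2.48x = 21.84 + 3.19x → x* = 38.0511.
Between x* and x_m the wedge SMB − MC runs linearly from 0 to MEB(x_m), so the loss is a triangle.
DWL = ½ × 5.0382 × 28.5667 = 71.9624.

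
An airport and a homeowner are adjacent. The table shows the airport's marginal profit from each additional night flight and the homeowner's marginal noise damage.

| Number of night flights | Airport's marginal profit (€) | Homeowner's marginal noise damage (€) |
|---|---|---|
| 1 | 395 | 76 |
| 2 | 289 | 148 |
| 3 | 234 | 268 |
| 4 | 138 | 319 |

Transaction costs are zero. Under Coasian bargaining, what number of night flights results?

Bargaining reaches the level where marginal profit last exceeds marginal noise damage.
That holds through level 2 (289 ≥ 148) but not at 3 (234 < 268).

2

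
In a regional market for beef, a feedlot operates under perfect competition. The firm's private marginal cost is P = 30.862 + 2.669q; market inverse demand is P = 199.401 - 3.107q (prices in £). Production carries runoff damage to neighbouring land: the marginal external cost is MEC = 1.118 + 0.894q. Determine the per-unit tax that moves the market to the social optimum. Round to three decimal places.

Social marginal cost = private MC + MEC = 31.980 + 3.563q.
Set SMC = demand: 31.980 + 3.563q = 199.401 - 3.107q → q* = 25.1006.
The Pigouvian tax equals MEC at q*: 1.118 + 0.894×25.1006 = 23.5579.

tax = £23.558 per unit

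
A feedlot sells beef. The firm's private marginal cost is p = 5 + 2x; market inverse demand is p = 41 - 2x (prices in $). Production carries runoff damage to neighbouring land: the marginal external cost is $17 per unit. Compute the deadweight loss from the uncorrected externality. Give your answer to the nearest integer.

DWL = $36

Market equilibrium (private): 5 + 2x = 41 - 2x → x_m = 9.0000.
Social marginal cost = private MC + MEC = 22 + 2x.
Set SMC = demand: 22 + 2x = 41 - 2x → x* = 4.7500.
The loss is the area between SMC and demand from x* to x_m; with linear curves that's a triangle of height MEC(x_m).
DWL = ½ × 4.2500 × 17.0000 = 36.1250.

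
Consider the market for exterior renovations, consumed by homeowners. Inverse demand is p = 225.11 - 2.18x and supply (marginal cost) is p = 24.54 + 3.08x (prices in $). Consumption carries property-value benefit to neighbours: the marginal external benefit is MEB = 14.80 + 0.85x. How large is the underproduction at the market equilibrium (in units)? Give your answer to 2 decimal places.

10.71 units

Market equilibrium (private): 24.54 + 3.08x = 225.11 - 2.18x → x_m = 38.1312.
Social marginal benefit = demand + MEB = 239.91 - 1.33x.
Set SMB = MC: 239.91 - 1.33x = 24.54 + 3.08x → x* = 48.8367.
Gap = |38.1312 − 48.8367| = 10.7055.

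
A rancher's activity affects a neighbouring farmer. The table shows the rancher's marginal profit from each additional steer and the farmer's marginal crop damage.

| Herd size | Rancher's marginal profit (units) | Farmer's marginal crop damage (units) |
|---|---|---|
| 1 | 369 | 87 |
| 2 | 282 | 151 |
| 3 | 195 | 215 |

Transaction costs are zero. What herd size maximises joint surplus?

2

Bargaining reaches the level where marginal profit last exceeds marginal crop damage.
That holds through level 2 (282 ≥ 151) but not at 3 (195 < 215).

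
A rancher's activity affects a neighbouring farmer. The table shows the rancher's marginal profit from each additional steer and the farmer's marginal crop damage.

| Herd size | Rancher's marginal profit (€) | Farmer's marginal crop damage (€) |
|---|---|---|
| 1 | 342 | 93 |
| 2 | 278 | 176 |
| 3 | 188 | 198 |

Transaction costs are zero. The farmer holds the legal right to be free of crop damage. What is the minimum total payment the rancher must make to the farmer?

€269

Efficient level: marginal profit ≥ marginal crop damage through level 2, so k* = 2.
With the farmer holding the right, the rancher must at least compensate total damage at k*: 93 + 176 = 269.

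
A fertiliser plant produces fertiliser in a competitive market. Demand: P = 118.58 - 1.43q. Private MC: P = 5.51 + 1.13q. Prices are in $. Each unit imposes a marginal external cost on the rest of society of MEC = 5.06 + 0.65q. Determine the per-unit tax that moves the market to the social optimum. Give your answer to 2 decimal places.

Social marginal cost = private MC + MEC = 10.57 + 1.78q.
Set SMC = demand: 10.57 + 1.78q = 118.58 - 1.43q → q* = 33.6480.
The Pigouvian tax equals MEC at q*: 5.06 + 0.65×33.6480 = 26.9312.

tax = $26.93 per unit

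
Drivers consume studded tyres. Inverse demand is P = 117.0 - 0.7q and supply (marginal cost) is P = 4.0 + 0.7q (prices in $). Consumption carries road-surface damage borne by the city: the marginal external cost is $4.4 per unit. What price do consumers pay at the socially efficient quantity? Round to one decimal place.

Social marginal benefit = demand − MEC = 112.6 - 0.7q.
Set SMB = MC: 112.6 - 0.7q = 4.0 + 0.7q → q* = 77.5714.
Consumer price on the demand curve at q*: 117.0 − 0.7×77.5714 = 62.7000.

P = $62.7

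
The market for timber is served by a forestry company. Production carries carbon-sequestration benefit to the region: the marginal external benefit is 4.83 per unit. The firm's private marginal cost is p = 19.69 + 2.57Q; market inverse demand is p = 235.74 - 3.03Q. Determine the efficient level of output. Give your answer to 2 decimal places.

Social marginal cost = private MC − MEB = 14.86 + 2.57Q.
Set SMC = demand: 14.86 + 2.57Q = 235.74 - 3.03Q → Q* = 39.4429.

Q* = 39.44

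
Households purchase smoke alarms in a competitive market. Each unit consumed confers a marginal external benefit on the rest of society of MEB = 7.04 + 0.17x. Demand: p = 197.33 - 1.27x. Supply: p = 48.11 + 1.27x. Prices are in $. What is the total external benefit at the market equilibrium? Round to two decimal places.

Market equilibrium (private): 48.11 + 1.27x = 197.33 - 1.27x → x_m = 58.7480.
Total external benefit = ∫₀^{x_m} (7.04 + 0.17x) dx = 7.04×58.7480 + ½×0.17×58.7480² = 706.9488.

$706.95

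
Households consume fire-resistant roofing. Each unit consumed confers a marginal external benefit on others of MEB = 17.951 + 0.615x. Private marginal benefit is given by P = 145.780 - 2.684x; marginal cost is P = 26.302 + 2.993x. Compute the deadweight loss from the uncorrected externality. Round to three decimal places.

Market equilibrium (private): 26.302 + 2.993x = 145.780 - 2.684x → x_m = 21.0460.
Social marginal benefit = demand + MEB = 163.731 - 2.069x.
Set SMB = MC: 163.731 - 2.069x = 26.302 + 2.993x → x* = 27.1492.
The welfare-loss triangle has base |x_m − x*| and height MEB(x_m) (the vertical gap between SMB and MC is zero at x* and MEB at x_m).
DWL = ½ × 6.1032 × 30.8943 = 94.2770.

DWL = 94.277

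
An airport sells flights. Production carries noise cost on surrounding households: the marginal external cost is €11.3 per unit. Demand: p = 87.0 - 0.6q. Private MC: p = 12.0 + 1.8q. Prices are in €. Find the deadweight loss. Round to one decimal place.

Market equilibrium (private): 12.0 + 1.8q = 87.0 - 0.6q → q_m = 31.2500.
Social marginal cost = private MC + MEC = 23.3 + 1.8q.
Set SMC = demand: 23.3 + 1.8q = 87.0 - 0.6q → q* = 26.5417.
The welfare-loss triangle has base |q_m − q*| and height MEC(q_m) (the vertical gap between SMC and demand is zero at q* and MEC at q_m).
DWL = ½ × 4.7083 × 11.3000 = 26.6019.

DWL = €26.6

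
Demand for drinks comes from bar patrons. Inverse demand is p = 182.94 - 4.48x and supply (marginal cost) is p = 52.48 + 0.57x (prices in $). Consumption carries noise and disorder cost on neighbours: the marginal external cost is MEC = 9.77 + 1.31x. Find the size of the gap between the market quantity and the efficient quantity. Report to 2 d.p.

Market equilibrium (private): 52.48 + 0.57x = 182.94 - 4.48x → x_m = 25.8337.
Social marginal benefit = demand − MEC = 173.17 - 5.79x.
Set SMB = MC: 173.17 - 5.79x = 52.48 + 0.57x → x* = 18.9764.
Gap = |25.8337 − 18.9764| = 6.8573.

6.86 units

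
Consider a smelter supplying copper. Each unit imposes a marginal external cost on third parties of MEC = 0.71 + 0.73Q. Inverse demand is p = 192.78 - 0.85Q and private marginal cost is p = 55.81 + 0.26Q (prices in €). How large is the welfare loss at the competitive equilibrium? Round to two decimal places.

Market equilibrium (private): 55.81 + 0.26Q = 192.78 - 0.85Q → Q_m = 123.3964.
Social marginal cost = private MC + MEC = 56.52 + 0.99Q.
Set SMC = demand: 56.52 + 0.99Q = 192.78 - 0.85Q → Q* = 74.0543.
The loss is the area between SMC and demand from Q* to Q_m; with linear curves that's a triangle of height MEC(Q_m).
DWL = ½ × 49.3421 × 90.7894 = 2239.8698.

DWL = €2239.87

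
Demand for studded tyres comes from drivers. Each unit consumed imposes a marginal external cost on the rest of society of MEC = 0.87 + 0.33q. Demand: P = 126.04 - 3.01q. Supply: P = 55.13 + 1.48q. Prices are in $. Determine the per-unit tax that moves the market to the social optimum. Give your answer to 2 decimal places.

Social marginal benefit = demand − MEC = 125.17 - 3.34q.
Set SMB = MC: 125.17 - 3.34q = 55.13 + 1.48q → q* = 14.5311.
The Pigouvian tax equals MEC at q*: 0.87 + 0.33×14.5311 = 5.6653.

tax = $5.67 per unit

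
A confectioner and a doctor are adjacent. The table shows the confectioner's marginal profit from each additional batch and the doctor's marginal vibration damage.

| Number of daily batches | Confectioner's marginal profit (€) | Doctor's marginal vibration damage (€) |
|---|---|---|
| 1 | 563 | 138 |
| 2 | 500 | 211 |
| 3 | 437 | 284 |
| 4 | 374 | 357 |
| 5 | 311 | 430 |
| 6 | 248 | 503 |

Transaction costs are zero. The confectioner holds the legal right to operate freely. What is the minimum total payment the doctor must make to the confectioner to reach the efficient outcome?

Left alone the confectioner would choose level 6 (marginal profit stays positive).
Efficient level: k* = 4 (marginal profit ≥ marginal vibration damage through 4).
The doctor must at least cover the confectioner's forgone profit from cutting 6→4: 311 + 248 = 559.

€559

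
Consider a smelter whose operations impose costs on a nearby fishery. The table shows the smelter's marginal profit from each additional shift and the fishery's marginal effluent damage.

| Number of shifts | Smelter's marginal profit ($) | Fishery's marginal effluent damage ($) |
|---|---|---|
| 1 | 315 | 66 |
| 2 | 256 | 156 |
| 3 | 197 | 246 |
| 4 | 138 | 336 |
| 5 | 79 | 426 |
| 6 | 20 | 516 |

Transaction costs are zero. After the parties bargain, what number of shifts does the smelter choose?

2

Bargaining reaches the level where marginal profit last exceeds marginal effluent damage.
That holds through level 2 (256 ≥ 156) but not at 3 (197 < 246).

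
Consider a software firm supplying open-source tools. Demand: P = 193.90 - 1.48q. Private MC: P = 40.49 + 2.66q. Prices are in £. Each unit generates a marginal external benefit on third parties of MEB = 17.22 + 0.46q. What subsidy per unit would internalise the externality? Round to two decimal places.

Social marginal cost = private MC − MEB = 23.27 + 2.20q.
Set SMC = demand: 23.27 + 2.20q = 193.90 - 1.48q → q* = 46.3668.
The Pigouvian subsidy equals MEB at q*: 17.22 + 0.46×46.3668 = 38.5487.

subsidy = £38.55 per unit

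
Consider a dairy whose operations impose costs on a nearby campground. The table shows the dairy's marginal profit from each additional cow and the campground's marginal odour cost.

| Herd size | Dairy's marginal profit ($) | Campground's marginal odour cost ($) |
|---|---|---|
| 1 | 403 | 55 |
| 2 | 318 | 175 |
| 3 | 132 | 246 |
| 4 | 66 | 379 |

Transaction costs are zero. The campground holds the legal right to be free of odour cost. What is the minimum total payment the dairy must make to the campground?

Efficient level: marginal profit ≥ marginal odour cost through level 2, so k* = 2.
With the campground holding the right, the dairy must at least compensate total damage at k*: 55 + 175 = 230.

$230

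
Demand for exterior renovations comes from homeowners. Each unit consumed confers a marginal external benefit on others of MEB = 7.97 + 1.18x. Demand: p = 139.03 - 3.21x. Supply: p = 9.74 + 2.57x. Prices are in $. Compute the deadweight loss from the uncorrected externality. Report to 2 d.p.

Market equilibrium (private): 9.74 + 2.57x = 139.03 - 3.21x → x_m = 22.3685.
Social marginal benefit = demand + MEB = 147.00 - 2.03x.
Set SMB = MC: 147.00 - 2.03x = 9.74 + 2.57x → x* = 29.8391.
Height of the DWL triangle at x_m is SMB(x_m) − MC(x_m) = MEB(x_m) = 34.3648.
DWL = ½ × 7.4706 × 34.3648 = 128.3628.

DWL = $128.36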